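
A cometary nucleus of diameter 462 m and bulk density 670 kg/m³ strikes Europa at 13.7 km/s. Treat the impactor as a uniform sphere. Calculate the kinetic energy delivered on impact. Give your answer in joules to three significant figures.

v = 13700 m/s.
Mass m = (π/6) ρ d³ = (π/6) × 670 × (462)³ = 3.459 × 10^10 kg
E = ½ m v² = 0.5 × 3.459 × 10^10 × (13700)² = 3.246 × 10^18 J

E ≈ 3.25 × 10^18 J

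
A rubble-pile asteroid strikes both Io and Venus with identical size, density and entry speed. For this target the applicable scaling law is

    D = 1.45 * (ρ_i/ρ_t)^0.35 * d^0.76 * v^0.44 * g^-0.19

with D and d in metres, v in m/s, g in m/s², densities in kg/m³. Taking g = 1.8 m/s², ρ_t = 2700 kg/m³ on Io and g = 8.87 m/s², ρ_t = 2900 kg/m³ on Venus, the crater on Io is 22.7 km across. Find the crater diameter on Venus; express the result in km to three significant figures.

The impactor-only factors (d, v, ρ_i) cancel in the ratio, leaving D_Venus/D_Io = (g_Venus/g_Io)^-0.19 · (ρ_t,Io/ρ_t,Venus)^0.35.
(8.87/1.8)^-0.19 = 4.928^-0.19 = 0.7386
(2700/2900)^0.35 = 0.9310^0.35 = 0.9753
Ratio = 0.7386 × 0.9753 = 0.7204
D_Venus = 0.7204 × 22.7 km = 16.4 km

D ≈ 16.4 km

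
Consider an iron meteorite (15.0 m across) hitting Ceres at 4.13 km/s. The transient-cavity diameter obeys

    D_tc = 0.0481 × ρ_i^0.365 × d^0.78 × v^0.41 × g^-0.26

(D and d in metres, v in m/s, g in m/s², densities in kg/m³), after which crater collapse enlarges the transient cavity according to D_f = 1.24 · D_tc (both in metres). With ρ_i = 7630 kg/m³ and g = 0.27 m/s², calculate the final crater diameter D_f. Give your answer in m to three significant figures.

v = 4130 m/s.
ρ_i^0.365 = 7630^0.365 = 26.13
d^0.78 = 15^0.78 = 8.267
v^0.41 = 4130^0.41 = 30.38
g^-0.26 = 0.27^-0.26 = 1.406
D_tc = 0.0481 × 26.13 × 8.267 × 30.38 × 1.406 = 443.8 m
D_f = 1.24 × 443.8 = 550.3 m

D_f ≈ 550 m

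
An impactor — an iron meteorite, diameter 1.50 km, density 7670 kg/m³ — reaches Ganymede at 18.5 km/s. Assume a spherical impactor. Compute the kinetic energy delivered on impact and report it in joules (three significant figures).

E ≈ 2.32 × 10^21 J

d = 1500 m; v = 18500 m/s.
Mass m = (π/6) ρ d³ = (π/6) × 7670 × (1500)³ = 1.355 × 10^13 kg
E = ½ m v² = 0.5 × 1.355 × 10^13 × (18500)² = 2.319 × 10^21 J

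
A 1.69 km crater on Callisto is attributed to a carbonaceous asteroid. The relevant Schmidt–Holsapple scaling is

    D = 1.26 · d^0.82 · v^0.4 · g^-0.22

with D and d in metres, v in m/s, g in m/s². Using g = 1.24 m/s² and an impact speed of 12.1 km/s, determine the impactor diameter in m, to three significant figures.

d ≈ 70.4 m

Rearranging for d: d = [D / (1.26 · 12100^0.4 · 1.24^-0.22)]^(1/0.82).
D = 1690 m.
12100^0.4 = 42.96
1.24^-0.22 = 0.9538
Denominator = 1.26 × 42.96 × 0.9538 = 51.63
D / 51.63 = 1690 / 51.63 = 32.73
d = 32.73^(1/0.82) = 32.73^1.2195 = 70.38 m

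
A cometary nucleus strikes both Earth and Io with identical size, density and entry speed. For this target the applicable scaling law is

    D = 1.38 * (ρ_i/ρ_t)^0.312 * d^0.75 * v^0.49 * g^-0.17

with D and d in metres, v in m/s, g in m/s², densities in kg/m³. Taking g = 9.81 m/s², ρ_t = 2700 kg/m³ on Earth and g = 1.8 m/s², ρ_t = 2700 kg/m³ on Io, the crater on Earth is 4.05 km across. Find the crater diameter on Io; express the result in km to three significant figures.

The impactor-only factors (d, v, ρ_i) cancel in the ratio, leaving D_Io/D_Earth = (g_Io/g_Earth)^-0.17 · (ρ_t,Earth/ρ_t,Io)^0.312.
(1.8/9.81)^-0.17 = 0.1835^-0.17 = 1.334
(2700/2700)^0.312 = 1.000^0.312 = 1.000
Ratio = 1.334 × 1.000 = 1.334
D_Io = 1.334 × 4.05 km = 5.40 km

D ≈ 5.40 km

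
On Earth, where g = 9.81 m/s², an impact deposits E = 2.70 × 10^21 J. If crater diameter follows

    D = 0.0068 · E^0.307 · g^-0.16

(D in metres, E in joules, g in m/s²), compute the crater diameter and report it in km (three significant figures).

E^0.307 = (2.70 × 10^21)^0.307 = 3.797 × 10^6
g^-0.16 = 9.81^-0.16 = 0.6940
D = 0.0068 × 3.797 × 10^6 × 0.6940 = 17919 m
   = 17.92 km

D ≈ 17.9 km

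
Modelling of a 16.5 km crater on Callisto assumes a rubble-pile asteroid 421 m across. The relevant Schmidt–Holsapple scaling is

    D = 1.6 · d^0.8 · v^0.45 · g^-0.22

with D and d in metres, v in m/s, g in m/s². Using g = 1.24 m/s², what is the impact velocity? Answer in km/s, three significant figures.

v ≈ 19.9 km/s

Rearranging for v: v = [D / (1.6 · 421^0.8 · 1.24^-0.22)]^(1/0.45).
D = 16500 m.
421^0.8 = 125.7
1.24^-0.22 = 0.9538
Denominator = 1.6 × 125.7 × 0.9538 = 191.8
D / 191.8 = 16500 / 191.8 = 86.03
v = 86.03^(1/0.45) = 86.03^2.2222 = 19915 m/s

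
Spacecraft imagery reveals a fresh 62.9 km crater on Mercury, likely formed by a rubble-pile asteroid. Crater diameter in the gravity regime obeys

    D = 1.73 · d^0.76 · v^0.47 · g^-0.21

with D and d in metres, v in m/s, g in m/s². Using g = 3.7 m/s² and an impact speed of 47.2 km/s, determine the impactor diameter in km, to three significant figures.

Rearranging for d: d = [D / (1.73 · 47200^0.47 · 3.7^-0.21)]^(1/0.76).
D = 62900 m.
47200^0.47 = 157.3
3.7^-0.21 = 0.7598
Denominator = 1.73 × 157.3 × 0.7598 = 206.8
D / 206.8 = 62900 / 206.8 = 304.2
d = 304.2^(1/0.76) = 304.2^1.3158 = 1851 m

d ≈ 1.85 km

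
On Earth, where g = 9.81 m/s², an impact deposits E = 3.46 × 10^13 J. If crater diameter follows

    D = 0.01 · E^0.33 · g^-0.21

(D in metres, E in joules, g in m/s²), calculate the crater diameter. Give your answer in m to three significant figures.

E^0.33 = (3.46 × 10^13)^0.33 = 2.937 × 10^4
g^-0.21 = 9.81^-0.21 = 0.6191
D = 0.01 × 2.937 × 10^4 × 0.6191 = 181.8 m

D ≈ 182 m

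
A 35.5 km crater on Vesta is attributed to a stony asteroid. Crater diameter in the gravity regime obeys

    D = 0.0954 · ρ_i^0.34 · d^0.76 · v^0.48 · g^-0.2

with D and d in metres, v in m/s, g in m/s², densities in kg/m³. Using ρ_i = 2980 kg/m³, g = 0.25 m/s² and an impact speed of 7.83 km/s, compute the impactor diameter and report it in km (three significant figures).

d ≈ 1.44 km

Rearranging for d: d = [D / (0.0954 · 2980^0.34 · 7830^0.48 · 0.25^-0.2)]^(1/0.76).
D = 35500 m.
2980^0.34 = 15.18
7830^0.48 = 73.96
0.25^-0.2 = 1.320
Denominator = 0.0954 × 15.18 × 73.96 × 1.320 = 141.4
D / 141.4 = 35500 / 141.4 = 251.1
d = 251.1^(1/0.76) = 251.1^1.3158 = 1438 m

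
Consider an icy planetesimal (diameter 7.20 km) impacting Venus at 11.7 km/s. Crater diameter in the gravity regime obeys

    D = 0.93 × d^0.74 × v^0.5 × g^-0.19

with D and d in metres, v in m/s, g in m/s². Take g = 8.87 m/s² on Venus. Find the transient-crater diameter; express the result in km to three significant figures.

D ≈ 47.5 km

In SI units: d = 7200 m, v = 11700 m/s.
d^0.74 = 7200^0.74 = 715.2
v^0.5 = 11700^0.5 = 108.2
g^-0.19 = 8.87^-0.19 = 0.6605
D = 0.93 × 715.2 × 108.2 × 0.6605 = 47535 m
   = 47.53 km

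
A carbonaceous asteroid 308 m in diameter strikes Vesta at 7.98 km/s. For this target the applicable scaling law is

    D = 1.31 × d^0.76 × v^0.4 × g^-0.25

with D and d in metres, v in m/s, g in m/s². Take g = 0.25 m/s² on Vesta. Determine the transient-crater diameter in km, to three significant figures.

In SI units: v = 7980 m/s.
d^0.76 = 308^0.76 = 77.86
v^0.4 = 7980^0.4 = 36.37
g^-0.25 = 0.25^-0.25 = 1.414
D = 1.31 × 77.86 × 36.37 × 1.414 = 5245 m
   = 5.245 km

D ≈ 5.25 km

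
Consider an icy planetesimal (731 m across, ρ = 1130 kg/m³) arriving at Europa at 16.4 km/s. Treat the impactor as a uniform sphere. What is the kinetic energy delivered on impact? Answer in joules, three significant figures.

E ≈ 3.11 × 10^19 J

v = 16400 m/s.
Mass m = (π/6) ρ d³ = (π/6) × 1130 × (731)³ = 2.311 × 10^11 kg
E = ½ m v² = 0.5 × 2.311 × 10^11 × (16400)² = 3.108 × 10^19 J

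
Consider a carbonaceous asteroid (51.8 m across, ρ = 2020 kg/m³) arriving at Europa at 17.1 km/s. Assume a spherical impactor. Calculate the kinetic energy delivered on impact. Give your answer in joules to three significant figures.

E ≈ 2.15 × 10^16 J

v = 17100 m/s.
Mass m = (π/6) ρ d³ = (π/6) × 2020 × (51.8)³ = 1.470 × 10^8 kg
E = ½ m v² = 0.5 × 1.470 × 10^8 × (17100)² = 2.149 × 10^16 J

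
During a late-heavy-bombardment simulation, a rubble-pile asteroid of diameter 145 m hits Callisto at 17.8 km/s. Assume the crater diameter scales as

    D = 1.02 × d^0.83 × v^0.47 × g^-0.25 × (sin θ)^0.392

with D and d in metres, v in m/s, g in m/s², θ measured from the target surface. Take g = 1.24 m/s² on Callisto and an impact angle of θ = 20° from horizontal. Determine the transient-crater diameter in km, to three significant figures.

D ≈ 3.93 km

In SI units: v = 17800 m/s.
d^0.83 = 145^0.83 = 62.22
v^0.47 = 17800^0.47 = 99.47
g^-0.25 = 1.24^-0.25 = 0.9476
(sin 20°)^0.392 = 0.3420^0.392 = 0.6567
D = 1.02 × 62.22 × 99.47 × 0.9476 × 0.6567 = 3928 m
   = 3.928 km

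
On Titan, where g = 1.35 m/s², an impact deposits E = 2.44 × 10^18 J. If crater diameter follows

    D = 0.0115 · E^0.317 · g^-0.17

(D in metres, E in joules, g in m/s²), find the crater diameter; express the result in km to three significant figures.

D ≈ 7.37 km

E^0.317 = (2.44 × 10^18)^0.317 = 6.742 × 10^5
g^-0.17 = 1.35^-0.17 = 0.9503
D = 0.0115 × 6.742 × 10^5 × 0.9503 = 7368 m
   = 7.368 km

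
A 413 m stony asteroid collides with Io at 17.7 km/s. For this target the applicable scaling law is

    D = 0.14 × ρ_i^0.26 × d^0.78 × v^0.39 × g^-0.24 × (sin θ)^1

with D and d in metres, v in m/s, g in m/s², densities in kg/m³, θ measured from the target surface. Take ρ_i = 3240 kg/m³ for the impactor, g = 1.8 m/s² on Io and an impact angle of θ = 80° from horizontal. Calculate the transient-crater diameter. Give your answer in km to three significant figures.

D ≈ 4.88 km

In SI units: v = 17700 m/s.
ρ_i^0.26 = 3240^0.26 = 8.180
d^0.78 = 413^0.78 = 109.8
v^0.39 = 17700^0.39 = 45.36
g^-0.24 = 1.8^-0.24 = 0.8684
(sin 80°)^1 = 0.9848^1 = 0.9848
D = 0.14 × 8.180 × 109.8 × 45.36 × 0.8684 × 0.9848 = 4878 m
   = 4.878 km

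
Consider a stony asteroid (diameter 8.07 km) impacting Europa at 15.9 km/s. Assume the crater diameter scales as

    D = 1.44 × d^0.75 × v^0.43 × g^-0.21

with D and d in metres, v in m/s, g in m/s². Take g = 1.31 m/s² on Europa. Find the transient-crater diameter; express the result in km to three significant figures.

In SI units: d = 8070 m, v = 15900 m/s.
d^0.75 = 8070^0.75 = 851.4
v^0.43 = 15900^0.43 = 64.06
g^-0.21 = 1.31^-0.21 = 0.9449
D = 1.44 × 851.4 × 64.06 × 0.9449 = 74211 m
   = 74.21 km

D ≈ 74.2 km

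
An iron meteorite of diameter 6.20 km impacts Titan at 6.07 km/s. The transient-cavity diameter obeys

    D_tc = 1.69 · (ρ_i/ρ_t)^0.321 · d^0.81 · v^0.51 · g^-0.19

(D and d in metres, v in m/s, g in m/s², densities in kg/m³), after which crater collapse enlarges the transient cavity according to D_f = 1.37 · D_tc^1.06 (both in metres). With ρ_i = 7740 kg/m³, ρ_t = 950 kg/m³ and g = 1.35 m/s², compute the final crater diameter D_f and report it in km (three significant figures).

D_f ≈ 919 km

In SI: d = 6200 m, v = 6070 m/s.
(ρ_i/ρ_t)^0.321 = (7740/950)^0.321 = 1.961
d^0.81 = 6200^0.81 = 1180
v^0.51 = 6070^0.51 = 85.00
g^-0.19 = 1.35^-0.19 = 0.9446
D_tc = 1.69 × 1.961 × 1180 × 85.00 × 0.9446 = 3.140 × 10^5 m
D_f = 1.37 × (3.140 × 10^5)^1.06 = 9.193 × 10^5 m
     = 919.3 km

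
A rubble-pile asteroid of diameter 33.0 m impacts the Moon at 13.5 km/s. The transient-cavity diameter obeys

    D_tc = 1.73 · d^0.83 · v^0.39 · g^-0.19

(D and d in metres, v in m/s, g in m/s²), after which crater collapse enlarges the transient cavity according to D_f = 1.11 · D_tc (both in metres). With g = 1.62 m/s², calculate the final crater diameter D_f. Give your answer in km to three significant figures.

v = 13500 m/s.
d^0.83 = 33^0.83 = 18.21
v^0.39 = 13500^0.39 = 40.82
g^-0.19 = 1.62^-0.19 = 0.9124
D_tc = 1.73 × 18.21 × 40.82 × 0.9124 = 1173 m
D_f = 1.11 × 1173 = 1302 m
     = 1.302 km

D_f ≈ 1.30 km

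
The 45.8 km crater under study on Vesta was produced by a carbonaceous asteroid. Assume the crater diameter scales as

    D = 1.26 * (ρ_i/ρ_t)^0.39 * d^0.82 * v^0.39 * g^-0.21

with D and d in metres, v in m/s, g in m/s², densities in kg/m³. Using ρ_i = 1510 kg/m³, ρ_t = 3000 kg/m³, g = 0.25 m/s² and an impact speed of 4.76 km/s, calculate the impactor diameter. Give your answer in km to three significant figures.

Rearranging for d: d = [D / (1.26 · (1510/3000)^0.39 · 4760^0.39 · 0.25^-0.21)]^(1/0.82).
D = 45800 m.
(1510/3000)^0.39 = 0.7651
4760^0.39 = 27.18
0.25^-0.21 = 1.338
Denominator = 1.26 × 0.7651 × 27.18 × 1.338 = 35.06
D / 35.06 = 45800 / 35.06 = 1306
d = 1306^(1/0.82) = 1306^1.2195 = 6308 m

d ≈ 6.31 km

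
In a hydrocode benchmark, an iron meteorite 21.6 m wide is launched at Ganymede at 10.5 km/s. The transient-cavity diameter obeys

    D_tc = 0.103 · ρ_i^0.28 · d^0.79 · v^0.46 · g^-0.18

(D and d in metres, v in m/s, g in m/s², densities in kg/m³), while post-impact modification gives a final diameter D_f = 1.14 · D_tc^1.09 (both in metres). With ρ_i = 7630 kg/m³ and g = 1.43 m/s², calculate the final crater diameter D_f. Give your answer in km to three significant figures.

D_f ≈ 2.00 km

v = 10500 m/s.
ρ_i^0.28 = 7630^0.28 = 12.22
d^0.79 = 21.6^0.79 = 11.33
v^0.46 = 10500^0.46 = 70.75
g^-0.18 = 1.43^-0.18 = 0.9376
D_tc = 0.103 × 12.22 × 11.33 × 70.75 × 0.9376 = 946.0 m
D_f = 1.14 × (946.0)^1.09 = 1998 m
     = 1.998 km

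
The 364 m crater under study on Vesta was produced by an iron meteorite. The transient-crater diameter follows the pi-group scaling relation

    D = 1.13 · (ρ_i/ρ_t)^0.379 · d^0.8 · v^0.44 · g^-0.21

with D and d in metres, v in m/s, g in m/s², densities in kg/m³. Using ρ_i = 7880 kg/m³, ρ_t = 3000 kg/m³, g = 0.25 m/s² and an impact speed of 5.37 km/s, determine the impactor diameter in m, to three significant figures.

d ≈ 5.33 m

Rearranging for d: d = [D / (1.13 · (7880/3000)^0.379 · 5370^0.44 · 0.25^-0.21)]^(1/0.8).
(7880/3000)^0.379 = 1.442
5370^0.44 = 43.77
0.25^-0.21 = 1.338
Denominator = 1.13 × 1.442 × 43.77 × 1.338 = 95.43
D / 95.43 = 364 / 95.43 = 3.814
d = 3.814^(1/0.8) = 3.814^1.25 = 5.330 m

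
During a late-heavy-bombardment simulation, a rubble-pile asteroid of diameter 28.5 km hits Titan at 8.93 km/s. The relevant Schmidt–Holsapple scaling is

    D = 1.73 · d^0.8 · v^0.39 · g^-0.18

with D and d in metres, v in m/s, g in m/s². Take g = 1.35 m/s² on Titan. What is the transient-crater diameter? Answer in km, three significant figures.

D ≈ 209 km

In SI units: d = 28500 m, v = 8930 m/s.
d^0.8 = 28500^0.8 = 3663
v^0.39 = 8930^0.39 = 34.74
g^-0.18 = 1.35^-0.18 = 0.9474
D = 1.73 × 3663 × 34.74 × 0.9474 = 2.086 × 10^5 m
   = 208.6 km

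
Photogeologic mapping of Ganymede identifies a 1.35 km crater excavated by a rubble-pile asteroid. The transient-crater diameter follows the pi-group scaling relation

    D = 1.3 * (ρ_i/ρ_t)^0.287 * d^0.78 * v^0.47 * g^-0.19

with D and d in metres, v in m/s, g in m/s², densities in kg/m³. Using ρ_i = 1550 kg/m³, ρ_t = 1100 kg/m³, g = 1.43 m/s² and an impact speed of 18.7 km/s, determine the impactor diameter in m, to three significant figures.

d ≈ 18.9 m

Rearranging for d: d = [D / (1.3 · (1550/1100)^0.287 · 18700^0.47 · 1.43^-0.19)]^(1/0.78).
D = 1350 m.
(1550/1100)^0.287 = 1.103
18700^0.47 = 101.8
1.43^-0.19 = 0.9343
Denominator = 1.3 × 1.103 × 101.8 × 0.9343 = 136.4
D / 136.4 = 1350 / 136.4 = 9.897
d = 9.897^(1/0.78) = 9.897^1.2821 = 18.89 m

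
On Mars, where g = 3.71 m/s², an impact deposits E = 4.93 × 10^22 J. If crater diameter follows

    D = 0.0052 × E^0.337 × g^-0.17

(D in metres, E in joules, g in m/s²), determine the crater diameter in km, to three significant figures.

E^0.337 = (4.93 × 10^22)^0.337 = 4.441 × 10^7
g^-0.17 = 3.71^-0.17 = 0.8002
D = 0.0052 × 4.441 × 10^7 × 0.8002 = 1.848 × 10^5 m
   = 184.8 km

D ≈ 185 km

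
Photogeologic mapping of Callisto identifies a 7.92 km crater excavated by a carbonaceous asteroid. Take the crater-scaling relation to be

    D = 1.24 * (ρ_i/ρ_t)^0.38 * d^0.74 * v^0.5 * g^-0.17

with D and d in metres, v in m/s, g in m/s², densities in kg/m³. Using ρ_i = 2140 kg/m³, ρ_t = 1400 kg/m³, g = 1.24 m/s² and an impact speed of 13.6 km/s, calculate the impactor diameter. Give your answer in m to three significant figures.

d ≈ 189 m

Rearranging for d: d = [D / (1.24 · (2140/1400)^0.38 · 13600^0.5 · 1.24^-0.17)]^(1/0.74).
D = 7920 m.
(2140/1400)^0.38 = 1.175
13600^0.5 = 116.6
1.24^-0.17 = 0.9641
Denominator = 1.24 × 1.175 × 116.6 × 0.9641 = 163.8
D / 163.8 = 7920 / 163.8 = 48.35
d = 48.35^(1/0.74) = 48.35^1.3514 = 188.9 m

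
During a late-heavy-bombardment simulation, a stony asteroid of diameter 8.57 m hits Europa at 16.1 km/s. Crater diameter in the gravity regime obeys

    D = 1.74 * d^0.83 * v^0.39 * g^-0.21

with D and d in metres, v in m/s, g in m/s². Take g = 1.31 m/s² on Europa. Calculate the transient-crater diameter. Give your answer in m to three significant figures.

In SI units: v = 16100 m/s.
d^0.83 = 8.57^0.83 = 5.948
v^0.39 = 16100^0.39 = 43.72
g^-0.21 = 1.31^-0.21 = 0.9449
D = 1.74 × 5.948 × 43.72 × 0.9449 = 427.5 m

D ≈ 428 m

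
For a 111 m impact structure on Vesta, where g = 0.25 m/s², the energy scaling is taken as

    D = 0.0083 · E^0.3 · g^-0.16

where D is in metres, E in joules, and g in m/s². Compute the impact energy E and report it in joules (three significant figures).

E ≈ 2.71 × 10^13 J

Rearranging: E = [D / (0.0083 · g^-0.16)]^(1/0.3).
g^-0.16 = 0.25^-0.16 = 1.248
D / (0.0083 × 1.248) = 111 / (0.01036) = 1.071 × 10^4
E = (1.071 × 10^4)^3.3333 = 2.707 × 10^13 J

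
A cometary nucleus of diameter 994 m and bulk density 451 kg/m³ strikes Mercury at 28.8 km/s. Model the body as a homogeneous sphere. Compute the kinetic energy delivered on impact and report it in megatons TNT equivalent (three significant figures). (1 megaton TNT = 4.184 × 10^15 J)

E ≈ 23000 Mt TNT

v = 28800 m/s.
Mass m = (π/6) ρ d³ = (π/6) × 451 × (994)³ = 2.319 × 10^11 kg
E = ½ m v² = 0.5 × 2.319 × 10^11 × (28800)² = 9.617 × 10^19 J
   = 9.617 × 10^19 / 4.184×10^15 = 22985 Mt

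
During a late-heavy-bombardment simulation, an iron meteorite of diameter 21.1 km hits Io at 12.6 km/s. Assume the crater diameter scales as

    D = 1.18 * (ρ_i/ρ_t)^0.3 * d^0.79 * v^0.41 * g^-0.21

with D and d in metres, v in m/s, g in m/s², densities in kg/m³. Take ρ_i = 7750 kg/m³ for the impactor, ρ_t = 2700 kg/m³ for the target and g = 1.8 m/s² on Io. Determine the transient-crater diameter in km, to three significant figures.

D ≈ 179 km

In SI units: d = 21100 m, v = 12600 m/s.
(ρ_i/ρ_t)^0.3 = (7750/2700)^0.3 = 1.372
d^0.79 = 21100^0.79 = 2607
v^0.41 = 12600^0.41 = 47.99
g^-0.21 = 1.8^-0.21 = 0.8839
D = 1.18 × 1.372 × 2607 × 47.99 × 0.8839 = 1.790 × 10^5 m
   = 179.0 km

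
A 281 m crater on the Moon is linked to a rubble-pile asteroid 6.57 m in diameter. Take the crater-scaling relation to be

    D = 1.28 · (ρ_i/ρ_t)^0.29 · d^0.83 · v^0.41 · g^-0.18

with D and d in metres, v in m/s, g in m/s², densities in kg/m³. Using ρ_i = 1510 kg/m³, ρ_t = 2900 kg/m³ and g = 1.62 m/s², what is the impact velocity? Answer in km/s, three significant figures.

v ≈ 22.3 km/s

Rearranging for v: v = [D / (1.28 · (1510/2900)^0.29 · 6.57^0.83 · 1.62^-0.18)]^(1/0.41).
(1510/2900)^0.29 = 0.8276
6.57^0.83 = 4.771
1.62^-0.18 = 0.9168
Denominator = 1.28 × 0.8276 × 4.771 × 0.9168 = 4.634
D / 4.634 = 281 / 4.634 = 60.64
v = 60.64^(1/0.41) = 60.64^2.439 = 22292 m/s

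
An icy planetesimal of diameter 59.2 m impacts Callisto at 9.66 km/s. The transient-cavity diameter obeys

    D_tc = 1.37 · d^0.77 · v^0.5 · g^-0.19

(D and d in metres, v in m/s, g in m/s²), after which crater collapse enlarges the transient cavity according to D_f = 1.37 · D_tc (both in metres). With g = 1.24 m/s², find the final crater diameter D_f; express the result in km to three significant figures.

D_f ≈ 4.10 km

v = 9660 m/s.
d^0.77 = 59.2^0.77 = 23.16
v^0.5 = 9660^0.5 = 98.29
g^-0.19 = 1.24^-0.19 = 0.9600
D_tc = 1.37 × 23.16 × 98.29 × 0.9600 = 2994 m
D_f = 1.37 × 2994 = 4102 m
     = 4.102 km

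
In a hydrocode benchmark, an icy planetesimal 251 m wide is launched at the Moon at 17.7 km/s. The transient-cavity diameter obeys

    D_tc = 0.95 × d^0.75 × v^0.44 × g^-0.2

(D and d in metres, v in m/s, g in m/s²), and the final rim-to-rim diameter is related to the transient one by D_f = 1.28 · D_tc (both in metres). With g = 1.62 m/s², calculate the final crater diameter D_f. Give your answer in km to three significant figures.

D_f ≈ 5.15 km

v = 17700 m/s.
d^0.75 = 251^0.75 = 63.06
v^0.44 = 17700^0.44 = 73.98
g^-0.2 = 1.62^-0.2 = 0.9080
D_tc = 0.95 × 63.06 × 73.98 × 0.9080 = 4024 m
D_f = 1.28 × 4024 = 5151 m
     = 5.151 km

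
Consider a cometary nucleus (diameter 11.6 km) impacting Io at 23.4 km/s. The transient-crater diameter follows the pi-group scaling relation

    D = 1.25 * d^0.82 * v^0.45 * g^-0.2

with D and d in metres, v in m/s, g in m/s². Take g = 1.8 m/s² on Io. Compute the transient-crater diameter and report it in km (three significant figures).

In SI units: d = 11600 m, v = 23400 m/s.
d^0.82 = 11600^0.82 = 2152
v^0.45 = 23400^0.45 = 92.50
g^-0.2 = 1.8^-0.2 = 0.8891
D = 1.25 × 2152 × 92.50 × 0.8891 = 2.212 × 10^5 m
   = 221.2 km

D ≈ 221 km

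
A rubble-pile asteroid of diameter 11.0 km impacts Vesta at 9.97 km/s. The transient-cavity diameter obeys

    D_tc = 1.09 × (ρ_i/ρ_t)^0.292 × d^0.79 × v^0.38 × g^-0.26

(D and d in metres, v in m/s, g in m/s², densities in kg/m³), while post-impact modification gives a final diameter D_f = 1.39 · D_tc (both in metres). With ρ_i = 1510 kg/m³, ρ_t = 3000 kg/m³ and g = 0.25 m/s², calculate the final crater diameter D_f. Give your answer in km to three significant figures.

In SI: d = 11000 m, v = 9970 m/s.
(ρ_i/ρ_t)^0.292 = (1510/3000)^0.292 = 0.8184
d^0.79 = 11000^0.79 = 1558
v^0.38 = 9970^0.38 = 33.08
g^-0.26 = 0.25^-0.26 = 1.434
D_tc = 1.09 × 0.8184 × 1558 × 33.08 × 1.434 = 65930 m
D_f = 1.39 × 65930 = 91643 m
     = 91.64 km

D_f ≈ 91.6 km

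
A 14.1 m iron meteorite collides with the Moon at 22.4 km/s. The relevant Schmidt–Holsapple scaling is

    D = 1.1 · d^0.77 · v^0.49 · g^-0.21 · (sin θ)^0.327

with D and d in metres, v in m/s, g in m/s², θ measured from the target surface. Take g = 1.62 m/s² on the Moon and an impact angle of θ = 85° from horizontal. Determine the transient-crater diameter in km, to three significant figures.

D ≈ 1.03 km

In SI units: v = 22400 m/s.
d^0.77 = 14.1^0.77 = 7.672
v^0.49 = 22400^0.49 = 135.4
g^-0.21 = 1.62^-0.21 = 0.9037
(sin 85°)^0.327 = 0.9962^0.327 = 0.9988
D = 1.1 × 7.672 × 135.4 × 0.9037 × 0.9988 = 1031 m
   = 1.031 km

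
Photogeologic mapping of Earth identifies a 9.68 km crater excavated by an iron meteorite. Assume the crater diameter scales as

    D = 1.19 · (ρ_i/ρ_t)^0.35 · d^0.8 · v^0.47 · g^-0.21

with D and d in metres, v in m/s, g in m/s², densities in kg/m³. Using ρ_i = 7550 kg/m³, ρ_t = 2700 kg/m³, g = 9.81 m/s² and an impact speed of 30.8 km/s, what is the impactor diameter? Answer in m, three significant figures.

d ≈ 207 m

Rearranging for d: d = [D / (1.19 · (7550/2700)^0.35 · 30800^0.47 · 9.81^-0.21)]^(1/0.8).
D = 9680 m.
(7550/2700)^0.35 = 1.433
30800^0.47 = 128.7
9.81^-0.21 = 0.6191
Denominator = 1.19 × 1.433 × 128.7 × 0.6191 = 135.9
D / 135.9 = 9680 / 135.9 = 71.23
d = 71.23^(1/0.8) = 71.23^1.25 = 206.9 m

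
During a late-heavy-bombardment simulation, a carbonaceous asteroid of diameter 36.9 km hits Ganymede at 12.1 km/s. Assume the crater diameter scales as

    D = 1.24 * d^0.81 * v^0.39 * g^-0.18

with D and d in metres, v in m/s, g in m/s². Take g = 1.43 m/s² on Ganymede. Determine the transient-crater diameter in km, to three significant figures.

D ≈ 228 km

In SI units: d = 36900 m, v = 12100 m/s.
d^0.81 = 36900^0.81 = 5004
v^0.39 = 12100^0.39 = 39.11
g^-0.18 = 1.43^-0.18 = 0.9376
D = 1.24 × 5004 × 39.11 × 0.9376 = 2.275 × 10^5 m
   = 227.5 km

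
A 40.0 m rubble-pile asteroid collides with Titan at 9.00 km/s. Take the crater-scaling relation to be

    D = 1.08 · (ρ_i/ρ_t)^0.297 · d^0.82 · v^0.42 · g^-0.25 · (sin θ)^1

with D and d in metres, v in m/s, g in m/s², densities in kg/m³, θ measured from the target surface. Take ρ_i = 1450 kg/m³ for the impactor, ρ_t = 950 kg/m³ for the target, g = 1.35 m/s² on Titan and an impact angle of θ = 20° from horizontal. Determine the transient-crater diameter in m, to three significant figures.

D ≈ 366 m

In SI units: v = 9000 m/s.
(ρ_i/ρ_t)^0.297 = (1450/950)^0.297 = 1.134
d^0.82 = 40^0.82 = 20.59
v^0.42 = 9000^0.42 = 45.79
g^-0.25 = 1.35^-0.25 = 0.9277
(sin 20°)^1 = 0.3420^1 = 0.3420
D = 1.08 × 1.134 × 20.59 × 45.79 × 0.9277 × 0.3420 = 366.4 m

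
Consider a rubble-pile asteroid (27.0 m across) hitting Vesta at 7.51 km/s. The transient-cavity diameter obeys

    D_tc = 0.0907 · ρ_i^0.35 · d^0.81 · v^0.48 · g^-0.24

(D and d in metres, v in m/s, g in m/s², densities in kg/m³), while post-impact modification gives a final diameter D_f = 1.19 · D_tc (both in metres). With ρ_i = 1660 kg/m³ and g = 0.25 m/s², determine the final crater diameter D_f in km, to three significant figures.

D_f ≈ 2.11 km

v = 7510 m/s.
ρ_i^0.35 = 1660^0.35 = 13.40
d^0.81 = 27^0.81 = 14.43
v^0.48 = 7510^0.48 = 72.49
g^-0.24 = 0.25^-0.24 = 1.395
D_tc = 0.0907 × 13.40 × 14.43 × 72.49 × 1.395 = 1773 m
D_f = 1.19 × 1773 = 2110 m
     = 2.110 km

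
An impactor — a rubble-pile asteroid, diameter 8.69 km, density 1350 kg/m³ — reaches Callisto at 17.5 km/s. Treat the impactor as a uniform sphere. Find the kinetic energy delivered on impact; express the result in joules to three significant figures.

d = 8690 m; v = 17500 m/s.
Mass m = (π/6) ρ d³ = (π/6) × 1350 × (8690)³ = 4.639 × 10^14 kg
E = ½ m v² = 0.5 × 4.639 × 10^14 × (17500)² = 7.103 × 10^22 J

E ≈ 7.10 × 10^22 J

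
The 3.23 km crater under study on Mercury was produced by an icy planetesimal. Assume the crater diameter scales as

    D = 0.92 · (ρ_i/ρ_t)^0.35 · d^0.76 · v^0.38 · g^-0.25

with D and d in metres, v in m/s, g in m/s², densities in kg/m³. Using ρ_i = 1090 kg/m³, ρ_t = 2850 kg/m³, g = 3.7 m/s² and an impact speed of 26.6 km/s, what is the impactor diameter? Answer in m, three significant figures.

Rearranging for d: d = [D / (0.92 · (1090/2850)^0.35 · 26600^0.38 · 3.7^-0.25)]^(1/0.76).
D = 3230 m.
(1090/2850)^0.35 = 0.7143
26600^0.38 = 48.02
3.7^-0.25 = 0.7210
Denominator = 0.92 × 0.7143 × 48.02 × 0.7210 = 22.75
D / 22.75 = 3230 / 22.75 = 142.0
d = 142.0^(1/0.76) = 142.0^1.3158 = 679.2 m

d ≈ 679 m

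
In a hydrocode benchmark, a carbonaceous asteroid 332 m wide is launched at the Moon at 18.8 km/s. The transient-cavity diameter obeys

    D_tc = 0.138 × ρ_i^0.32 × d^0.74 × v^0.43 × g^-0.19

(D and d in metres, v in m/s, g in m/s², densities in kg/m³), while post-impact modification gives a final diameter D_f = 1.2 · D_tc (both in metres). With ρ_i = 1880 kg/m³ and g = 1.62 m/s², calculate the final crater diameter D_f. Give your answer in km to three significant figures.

v = 18800 m/s.
ρ_i^0.32 = 1880^0.32 = 11.16
d^0.74 = 332^0.74 = 73.39
v^0.43 = 18800^0.43 = 68.85
g^-0.19 = 1.62^-0.19 = 0.9124
D_tc = 0.138 × 11.16 × 73.39 × 68.85 × 0.9124 = 7100 m
D_f = 1.2 × 7100 = 8520 m
     = 8.520 km

D_f ≈ 8.52 km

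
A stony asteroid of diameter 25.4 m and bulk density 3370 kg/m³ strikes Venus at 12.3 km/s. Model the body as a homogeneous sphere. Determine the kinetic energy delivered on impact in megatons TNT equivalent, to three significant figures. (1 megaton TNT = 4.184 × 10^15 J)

E ≈ 0.523 Mt TNT

v = 12300 m/s.
Mass m = (π/6) ρ d³ = (π/6) × 3370 × (25.4)³ = 2.892 × 10^7 kg
E = ½ m v² = 0.5 × 2.892 × 10^7 × (12300)² = 2.188 × 10^15 J
   = 2.188 × 10^15 / 4.184×10^15 = 0.5229 Mt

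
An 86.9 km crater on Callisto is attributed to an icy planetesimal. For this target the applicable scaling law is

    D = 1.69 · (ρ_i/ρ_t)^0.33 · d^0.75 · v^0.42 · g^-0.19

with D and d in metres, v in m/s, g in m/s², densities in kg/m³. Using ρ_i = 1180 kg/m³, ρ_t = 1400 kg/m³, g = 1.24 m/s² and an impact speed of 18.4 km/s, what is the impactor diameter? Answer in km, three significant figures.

Rearranging for d: d = [D / (1.69 · (1180/1400)^0.33 · 18400^0.42 · 1.24^-0.19)]^(1/0.75).
D = 86900 m.
(1180/1400)^0.33 = 0.9451
18400^0.42 = 61.83
1.24^-0.19 = 0.9600
Denominator = 1.69 × 0.9451 × 61.83 × 0.9600 = 94.81
D / 94.81 = 86900 / 94.81 = 916.6
d = 916.6^(1/0.75) = 916.6^1.3333 = 8902 m

d ≈ 8.90 km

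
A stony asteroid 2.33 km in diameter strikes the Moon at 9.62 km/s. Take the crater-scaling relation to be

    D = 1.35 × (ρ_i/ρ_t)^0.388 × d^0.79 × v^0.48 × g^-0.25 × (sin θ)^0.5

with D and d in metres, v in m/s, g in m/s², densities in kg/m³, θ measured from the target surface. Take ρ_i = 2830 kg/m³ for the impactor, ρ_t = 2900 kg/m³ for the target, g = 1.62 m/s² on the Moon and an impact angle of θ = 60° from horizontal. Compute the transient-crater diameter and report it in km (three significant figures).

D ≈ 41.2 km

In SI units: d = 2330 m, v = 9620 m/s.
(ρ_i/ρ_t)^0.388 = (2830/2900)^0.388 = 0.9906
d^0.79 = 2330^0.79 = 457.3
v^0.48 = 9620^0.48 = 81.64
g^-0.25 = 1.62^-0.25 = 0.8864
(sin 60°)^0.5 = 0.8660^0.5 = 0.9306
D = 1.35 × 0.9906 × 457.3 × 81.64 × 0.8864 × 0.9306 = 41184 m
   = 41.18 km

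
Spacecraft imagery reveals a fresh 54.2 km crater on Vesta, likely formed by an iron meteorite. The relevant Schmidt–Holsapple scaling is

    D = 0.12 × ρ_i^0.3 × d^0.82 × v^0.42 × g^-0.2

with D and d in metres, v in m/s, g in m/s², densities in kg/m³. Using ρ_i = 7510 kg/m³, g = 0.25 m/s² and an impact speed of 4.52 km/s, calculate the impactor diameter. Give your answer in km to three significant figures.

d ≈ 2.88 km

Rearranging for d: d = [D / (0.12 · 7510^0.3 · 4520^0.42 · 0.25^-0.2)]^(1/0.82).
D = 54200 m.
7510^0.3 = 14.54
4520^0.42 = 34.29
0.25^-0.2 = 1.320
Denominator = 0.12 × 14.54 × 34.29 × 1.320 = 78.97
D / 78.97 = 54200 / 78.97 = 686.3
d = 686.3^(1/0.82) = 686.3^1.2195 = 2878 m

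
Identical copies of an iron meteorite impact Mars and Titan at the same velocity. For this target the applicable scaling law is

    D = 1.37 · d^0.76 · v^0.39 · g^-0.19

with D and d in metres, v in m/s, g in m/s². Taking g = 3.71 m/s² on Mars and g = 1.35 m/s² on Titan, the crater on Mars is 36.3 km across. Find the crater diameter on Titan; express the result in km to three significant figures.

D ≈ 44.0 km

All impactor-dependent factors cancel in the ratio, leaving D_Titan/D_Mars = (g_Titan/g_Mars)^-0.19.
(1.35/3.71)^-0.19 = 0.3639^-0.19 = 1.212
D_Titan = 1.212 × 36.3 km = 44.0 km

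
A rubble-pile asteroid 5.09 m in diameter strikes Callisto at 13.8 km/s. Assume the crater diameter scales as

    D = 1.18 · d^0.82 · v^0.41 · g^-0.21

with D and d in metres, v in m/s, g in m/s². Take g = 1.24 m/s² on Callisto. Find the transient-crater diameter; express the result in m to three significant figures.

D ≈ 213 m

In SI units: v = 13800 m/s.
d^0.82 = 5.09^0.82 = 3.798
v^0.41 = 13800^0.41 = 49.81
g^-0.21 = 1.24^-0.21 = 0.9558
D = 1.18 × 3.798 × 49.81 × 0.9558 = 213.4 m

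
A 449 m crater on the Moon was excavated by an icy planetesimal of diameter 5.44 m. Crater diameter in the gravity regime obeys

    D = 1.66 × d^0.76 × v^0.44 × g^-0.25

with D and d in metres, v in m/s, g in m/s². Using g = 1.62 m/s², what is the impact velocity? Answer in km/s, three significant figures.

v ≈ 23.8 km/s

Rearranging for v: v = [D / (1.66 · 5.44^0.76 · 1.62^-0.25)]^(1/0.44).
5.44^0.76 = 3.623
1.62^-0.25 = 0.8864
Denominator = 1.66 × 3.623 × 0.8864 = 5.331
D / 5.331 = 449 / 5.331 = 84.22
v = 84.22^(1/0.44) = 84.22^2.2727 = 23762 m/s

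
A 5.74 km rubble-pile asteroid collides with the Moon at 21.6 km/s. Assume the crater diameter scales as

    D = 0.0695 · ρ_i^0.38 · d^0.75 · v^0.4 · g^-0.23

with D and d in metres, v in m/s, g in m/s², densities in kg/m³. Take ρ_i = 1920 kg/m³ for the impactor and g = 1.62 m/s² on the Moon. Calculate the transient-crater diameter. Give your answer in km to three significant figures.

D ≈ 39.3 km

In SI units: d = 5740 m, v = 21600 m/s.
ρ_i^0.38 = 1920^0.38 = 17.69
d^0.75 = 5740^0.75 = 659.5
v^0.4 = 21600^0.4 = 54.17
g^-0.23 = 1.62^-0.23 = 0.8950
D = 0.0695 × 17.69 × 659.5 × 54.17 × 0.8950 = 39311 m
   = 39.31 km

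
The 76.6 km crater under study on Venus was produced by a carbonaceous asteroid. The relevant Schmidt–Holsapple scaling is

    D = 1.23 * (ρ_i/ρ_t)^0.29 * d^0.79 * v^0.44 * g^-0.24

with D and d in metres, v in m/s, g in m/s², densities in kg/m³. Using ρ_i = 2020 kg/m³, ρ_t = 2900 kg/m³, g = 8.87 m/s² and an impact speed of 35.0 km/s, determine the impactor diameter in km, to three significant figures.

d ≈ 7.65 km

Rearranging for d: d = [D / (1.23 · (2020/2900)^0.29 · 35000^0.44 · 8.87^-0.24)]^(1/0.79).
D = 76600 m.
(2020/2900)^0.29 = 0.9004
35000^0.44 = 99.86
8.87^-0.24 = 0.5922
Denominator = 1.23 × 0.9004 × 99.86 × 0.5922 = 65.49
D / 65.49 = 76600 / 65.49 = 1170
d = 1170^(1/0.79) = 1170^1.2658 = 7651 m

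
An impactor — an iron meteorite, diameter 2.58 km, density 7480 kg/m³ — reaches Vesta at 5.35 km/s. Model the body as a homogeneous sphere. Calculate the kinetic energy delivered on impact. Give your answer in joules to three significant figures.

E ≈ 9.63 × 10^20 J

d = 2580 m; v = 5350 m/s.
Mass m = (π/6) ρ d³ = (π/6) × 7480 × (2580)³ = 6.726 × 10^13 kg
E = ½ m v² = 0.5 × 6.726 × 10^13 × (5350)² = 9.626 × 10^20 J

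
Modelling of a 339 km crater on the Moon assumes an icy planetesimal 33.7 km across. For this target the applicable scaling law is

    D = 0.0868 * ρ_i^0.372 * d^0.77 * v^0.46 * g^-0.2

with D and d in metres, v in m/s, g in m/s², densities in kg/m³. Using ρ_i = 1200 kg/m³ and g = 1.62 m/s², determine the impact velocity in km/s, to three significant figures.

Rearranging for v: v = [D / (0.0868 · 1200^0.372 · 33700^0.77 · 1.62^-0.2)]^(1/0.46).
D = 339000 m.
1200^0.372 = 13.98
33700^0.77 = 3064
1.62^-0.2 = 0.9080
Denominator = 0.0868 × 13.98 × 3064 × 0.9080 = 3376
D / 3376 = 339000 / 3376 = 100.4
v = 100.4^(1/0.46) = 100.4^2.1739 = 22468 m/s

v ≈ 22.5 km/s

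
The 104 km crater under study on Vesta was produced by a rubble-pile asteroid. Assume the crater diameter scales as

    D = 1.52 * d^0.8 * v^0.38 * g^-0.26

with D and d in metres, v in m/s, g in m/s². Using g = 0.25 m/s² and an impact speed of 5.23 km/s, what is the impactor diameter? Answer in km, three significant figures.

Rearranging for d: d = [D / (1.52 · 5230^0.38 · 0.25^-0.26)]^(1/0.8).
D = 104000 m.
5230^0.38 = 25.88
0.25^-0.26 = 1.434
Denominator = 1.52 × 25.88 × 1.434 = 56.41
D / 56.41 = 104000 / 56.41 = 1844
d = 1844^(1/0.8) = 1844^1.25 = 12084 m

d ≈ 12.1 km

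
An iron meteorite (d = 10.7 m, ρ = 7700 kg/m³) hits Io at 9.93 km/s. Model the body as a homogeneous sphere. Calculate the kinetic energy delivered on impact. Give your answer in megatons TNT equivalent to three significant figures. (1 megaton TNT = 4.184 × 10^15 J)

v = 9930 m/s.
Mass m = (π/6) ρ d³ = (π/6) × 7700 × (10.7)³ = 4.939 × 10^6 kg
E = ½ m v² = 0.5 × 4.939 × 10^6 × (9930)² = 2.435 × 10^14 J
   = 2.435 × 10^14 / 4.184×10^15 = 0.05820 Mt

E ≈ 0.0582 Mt TNT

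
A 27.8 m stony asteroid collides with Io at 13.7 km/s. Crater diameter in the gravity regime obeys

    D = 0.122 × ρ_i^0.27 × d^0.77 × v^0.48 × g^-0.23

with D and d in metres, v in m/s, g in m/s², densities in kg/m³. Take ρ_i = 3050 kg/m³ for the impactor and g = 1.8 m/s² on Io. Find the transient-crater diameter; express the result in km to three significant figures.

D ≈ 1.16 km

In SI units: v = 13700 m/s.
ρ_i^0.27 = 3050^0.27 = 8.725
d^0.77 = 27.8^0.77 = 12.94
v^0.48 = 13700^0.48 = 96.74
g^-0.23 = 1.8^-0.23 = 0.8735
D = 0.122 × 8.725 × 12.94 × 96.74 × 0.8735 = 1164 m
   = 1.164 km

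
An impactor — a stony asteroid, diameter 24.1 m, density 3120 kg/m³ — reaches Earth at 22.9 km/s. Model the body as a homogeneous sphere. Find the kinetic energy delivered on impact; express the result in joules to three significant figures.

v = 22900 m/s.
Mass m = (π/6) ρ d³ = (π/6) × 3120 × (24.1)³ = 2.287 × 10^7 kg
E = ½ m v² = 0.5 × 2.287 × 10^7 × (22900)² = 5.997 × 10^15 J

E ≈ 6.00 × 10^15 J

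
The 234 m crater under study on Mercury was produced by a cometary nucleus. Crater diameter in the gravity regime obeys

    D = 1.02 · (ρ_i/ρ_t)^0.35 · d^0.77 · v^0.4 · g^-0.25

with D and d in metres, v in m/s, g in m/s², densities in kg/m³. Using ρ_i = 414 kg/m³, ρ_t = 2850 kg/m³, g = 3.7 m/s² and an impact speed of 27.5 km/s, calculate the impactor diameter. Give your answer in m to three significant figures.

Rearranging for d: d = [D / (1.02 · (414/2850)^0.35 · 27500^0.4 · 3.7^-0.25)]^(1/0.77).
(414/2850)^0.35 = 0.5090
27500^0.4 = 59.67
3.7^-0.25 = 0.7210
Denominator = 1.02 × 0.5090 × 59.67 × 0.7210 = 22.34
D / 22.34 = 234 / 22.34 = 10.47
d = 10.47^(1/0.77) = 10.47^1.2987 = 21.12 m

d ≈ 21.1 m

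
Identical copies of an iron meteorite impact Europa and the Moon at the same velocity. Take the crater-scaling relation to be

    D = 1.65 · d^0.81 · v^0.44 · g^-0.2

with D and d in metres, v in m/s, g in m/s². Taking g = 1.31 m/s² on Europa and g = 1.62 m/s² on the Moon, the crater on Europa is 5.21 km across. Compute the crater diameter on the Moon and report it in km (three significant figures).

D ≈ 4.99 km

All impactor-dependent factors cancel in the ratio, leaving D_Moon/D_Europa = (g_Moon/g_Europa)^-0.2.
(1.62/1.31)^-0.2 = 1.237^-0.2 = 0.9584
D_Moon = 0.9584 × 5.21 km = 4.99 km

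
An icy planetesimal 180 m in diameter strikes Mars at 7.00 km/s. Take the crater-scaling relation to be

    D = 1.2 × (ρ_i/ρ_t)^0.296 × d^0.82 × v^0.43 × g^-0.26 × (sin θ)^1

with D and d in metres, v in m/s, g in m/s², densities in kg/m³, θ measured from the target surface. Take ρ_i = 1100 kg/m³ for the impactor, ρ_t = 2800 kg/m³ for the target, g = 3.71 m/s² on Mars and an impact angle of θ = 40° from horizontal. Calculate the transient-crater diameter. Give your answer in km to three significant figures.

D ≈ 1.32 km

In SI units: v = 7000 m/s.
(ρ_i/ρ_t)^0.296 = (1100/2800)^0.296 = 0.7584
d^0.82 = 180^0.82 = 70.68
v^0.43 = 7000^0.43 = 45.02
g^-0.26 = 3.71^-0.26 = 0.7112
(sin 40°)^1 = 0.6428^1 = 0.6428
D = 1.2 × 0.7584 × 70.68 × 45.02 × 0.7112 × 0.6428 = 1324 m
   = 1.324 km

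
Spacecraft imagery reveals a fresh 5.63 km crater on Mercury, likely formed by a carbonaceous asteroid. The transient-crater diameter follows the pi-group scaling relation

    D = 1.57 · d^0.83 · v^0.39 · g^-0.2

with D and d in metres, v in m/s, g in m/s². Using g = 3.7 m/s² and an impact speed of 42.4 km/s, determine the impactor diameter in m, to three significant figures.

Rearranging for d: d = [D / (1.57 · 42400^0.39 · 3.7^-0.2)]^(1/0.83).
D = 5630 m.
42400^0.39 = 63.78
3.7^-0.2 = 0.7698
Denominator = 1.57 × 63.78 × 0.7698 = 77.08
D / 77.08 = 5630 / 77.08 = 73.04
d = 73.04^(1/0.83) = 73.04^1.2048 = 175.9 m

d ≈ 176 m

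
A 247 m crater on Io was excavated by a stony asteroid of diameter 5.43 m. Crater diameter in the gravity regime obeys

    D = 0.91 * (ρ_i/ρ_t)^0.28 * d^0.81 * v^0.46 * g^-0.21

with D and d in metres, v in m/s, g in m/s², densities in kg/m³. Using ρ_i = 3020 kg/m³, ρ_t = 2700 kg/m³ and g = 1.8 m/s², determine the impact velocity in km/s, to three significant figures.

v ≈ 12.1 km/s

Rearranging for v: v = [D / (0.91 · (3020/2700)^0.28 · 5.43^0.81 · 1.8^-0.21)]^(1/0.46).
(3020/2700)^0.28 = 1.032
5.43^0.81 = 3.937
1.8^-0.21 = 0.8839
Denominator = 0.91 × 1.032 × 3.937 × 0.8839 = 3.268
D / 3.268 = 247 / 3.268 = 75.58
v = 75.58^(1/0.46) = 75.58^2.1739 = 12119 m/s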